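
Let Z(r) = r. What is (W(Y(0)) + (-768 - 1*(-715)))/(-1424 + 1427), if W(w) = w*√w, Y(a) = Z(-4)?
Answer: -53/3 - 8*I/3 ≈ -17.667 - 2.6667*I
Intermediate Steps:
Y(a) = -4
W(w) = w^(3/2)
(W(Y(0)) + (-768 - 1*(-715)))/(-1424 + 1427) = ((-4)^(3/2) + (-768 - 1*(-715)))/(-1424 + 1427) = (-8*I + (-768 + 715))/3 = (-8*I - 53)*(⅓) = (-53 - 8*I)*(⅓) = -53/3 - 8*I/3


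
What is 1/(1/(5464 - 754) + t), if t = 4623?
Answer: 4710/21774331 ≈ 0.00021631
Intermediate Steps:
1/(1/(5464 - 754) + t) = 1/(1/(5464 - 754) + 4623) = 1/(1/4710 + 4623) = 1/(21774331/4710) = 4710/21774331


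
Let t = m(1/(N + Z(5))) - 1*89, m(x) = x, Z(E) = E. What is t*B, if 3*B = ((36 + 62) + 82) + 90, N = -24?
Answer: -152280/19 ≈ -8014.7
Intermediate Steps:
B = 90 (B = (((36 + 62) + 82) + 90)/3 = ((98 + 82) + 90)/3 = (180 + 90)/3 = (⅓)*270 = 90)
t = -1692/19 (t = 1/(-24 + 5) - 1*89 = 1/(-19) - 89 = -1/19 - 89 = -1692/19 ≈ -89.053)
t*B = -1692/19*90 = -152280/19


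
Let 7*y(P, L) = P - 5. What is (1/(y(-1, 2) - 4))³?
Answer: -343/39304 ≈ -0.0087269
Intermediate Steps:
y(P, L) = -5/7 + P/7 (y(P, L) = (P - 5)/7 = (-5 + P)/7 = -5/7 + P/7)
(1/(y(-1, 2) - 4))³ = (1/((-5/7 + (⅐)*(-1)) - 4))³ = (1/((-5/7 - ⅐) - 4))³ = (1/(-6/7 - 4))³ = (1/(-34/7))³ = (-7/34)³ = -343/39304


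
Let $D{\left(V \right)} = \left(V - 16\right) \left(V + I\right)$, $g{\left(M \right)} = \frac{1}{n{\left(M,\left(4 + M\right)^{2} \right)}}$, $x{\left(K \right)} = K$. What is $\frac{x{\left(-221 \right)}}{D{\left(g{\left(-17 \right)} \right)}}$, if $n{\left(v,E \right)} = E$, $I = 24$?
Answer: $\frac{371293}{645063} \approx 0.57559$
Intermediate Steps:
$g{\left(M \right)} = \frac{1}{\left(4 + M\right)^{2}}$
$D{\left(V \right)} = \left(-16 + V\right) \left(24 + V\right)$ ($D{\left(V \right)} = \left(V - 16\right) \left(V + 24\right) = \left(-16 + V\right) \left(24 + V\right)$)
$\frac{x{\left(-221 \right)}}{D{\left(g{\left(-17 \right)} \right)}} = - \frac{221}{-384 + \left(\frac{1}{\left(4 - 17\right)^{2}}\right)^{2} + \frac{8}{\left(4 - 17\right)^{2}}} = - \frac{221}{-384 + \left(\frac{1}{169}\right)^{2} + \frac{8}{169}} = - \frac{221}{-384 + \left(\frac{1}{169}\right)^{2} + 8 \cdot \frac{1}{169}} = - \frac{221}{-384 + \frac{1}{28561} + \frac{8}{169}} = - \frac{221}{- \frac{10966071}{28561}} = \left(-221\right) \left(- \frac{28561}{10966071}\right) = \frac{371293}{645063}$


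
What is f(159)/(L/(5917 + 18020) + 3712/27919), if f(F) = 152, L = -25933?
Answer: -101581159656/635169283 ≈ -159.93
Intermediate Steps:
f(159)/(L/(5917 + 18020) + 3712/27919) = 152/(-25933/(5917 + 18020) + 3712/27919) = 152/(-25933/23937 + 3712*(1/27919)) = 152/(-25933*1/23937 + 3712/27919) = 152/(-25933/23937 + 3712/27919) = 152/(-635169283/668297103) = 152*(-668297103/635169283) = -101581159656/635169283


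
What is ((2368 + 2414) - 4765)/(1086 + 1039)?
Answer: 1/125 ≈ 0.0080000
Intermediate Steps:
((2368 + 2414) - 4765)/(1086 + 1039) = (4782 - 4765)/2125 = 17*(1/2125) = 1/125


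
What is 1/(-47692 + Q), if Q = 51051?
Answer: 1/3359 ≈ 0.00029771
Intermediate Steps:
1/(-47692 + Q) = 1/(-47692 + 51051) = 1/3359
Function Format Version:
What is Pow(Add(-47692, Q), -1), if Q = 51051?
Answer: Rational(1, 3359) ≈ 0.00029771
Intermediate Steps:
Pow(Add(-47692, Q), -1) = Pow(Add(-47692, 51051), -1) = Pow(3359, -1) = Rational(1, 3359)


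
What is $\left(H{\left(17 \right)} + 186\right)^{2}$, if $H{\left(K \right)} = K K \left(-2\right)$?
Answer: $153664$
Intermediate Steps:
$H{\left(K \right)} = - 2 K^{2}$ ($H{\left(K \right)} = K^{2} \left(-2\right) = - 2 K^{2}$)
$\left(H{\left(17 \right)} + 186\right)^{2} = \left(- 2 \cdot 17^{2} + 186\right)^{2} = \left(\left(-2\right) 289 + 186\right)^{2} = \left(-578 + 186\right)^{2} = \left(-392\right)^{2} = 153664$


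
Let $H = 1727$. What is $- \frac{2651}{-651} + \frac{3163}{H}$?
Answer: $\frac{6637390}{1124277} \approx 5.9037$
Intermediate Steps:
$- \frac{2651}{-651} + \frac{3163}{H} = - \frac{2651}{-651} + \frac{3163}{1727} = \left(-2651\right) \left(- \frac{1}{651}\right) + 3163 \cdot \frac{1}{1727} = \frac{2651}{651} + \frac{3163}{1727} = \frac{6637390}{1124277}$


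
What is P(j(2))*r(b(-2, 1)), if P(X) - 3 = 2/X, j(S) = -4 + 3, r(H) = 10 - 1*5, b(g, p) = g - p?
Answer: 5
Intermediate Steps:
r(H) = 5 (r(H) = 10 - 5 = 5)
j(S) = -1
P(X) = 3 + 2/X
P(j(2))*r(b(-2, 1)) = (3 + 2/(-1))*5 = (3 + 2*(-1))*5 = (3 - 2)*5 = 1*5 = 5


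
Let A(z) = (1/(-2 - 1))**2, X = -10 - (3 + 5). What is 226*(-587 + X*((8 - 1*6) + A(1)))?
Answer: -141250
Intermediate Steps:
X = -18 (X = -10 - 1*8 = -10 - 8 = -18)
A(z) = 1/9 (A(z) = (1/(-3))**2 = (-1/3)**2 = 1/9)
226*(-587 + X*((8 - 1*6) + A(1))) = 226*(-587 - 18*((8 - 1*6) + 1/9)) = 226*(-587 - 18*((8 - 6) + 1/9)) = 226*(-587 - 18*(2 + 1/9)) = 226*(-587 - 18*19/9) = 226*(-587 - 38) = 226*(-625) = -141250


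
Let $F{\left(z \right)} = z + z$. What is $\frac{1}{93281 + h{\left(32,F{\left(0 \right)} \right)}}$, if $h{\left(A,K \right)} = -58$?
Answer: $\frac{1}{93223} \approx 1.0727 \cdot 10^{-5}$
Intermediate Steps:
$F{\left(z \right)} = 2 z$
$\frac{1}{93281 + h{\left(32,F{\left(0 \right)} \right)}} = \frac{1}{93281 - 58} = \frac{1}{93223}$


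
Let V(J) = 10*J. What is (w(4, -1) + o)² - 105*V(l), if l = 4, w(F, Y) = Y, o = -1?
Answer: -4196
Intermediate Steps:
(w(4, -1) + o)² - 105*V(l) = (-1 - 1)² - 1050*4 = (-2)² - 105*40 = 4 - 4200 = -4196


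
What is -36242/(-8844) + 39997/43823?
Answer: 970983317/193785306 ≈ 5.0106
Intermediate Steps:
-36242/(-8844) + 39997/43823 = -36242*(-1/8844) + 39997*(1/43823) = 18121/4422 + 39997/43823 = 970983317/193785306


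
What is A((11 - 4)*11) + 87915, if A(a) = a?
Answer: 87992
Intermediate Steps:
A((11 - 4)*11) + 87915 = (11 - 4)*11 + 87915 = 7*11 + 87915 = 77 + 87915 = 87992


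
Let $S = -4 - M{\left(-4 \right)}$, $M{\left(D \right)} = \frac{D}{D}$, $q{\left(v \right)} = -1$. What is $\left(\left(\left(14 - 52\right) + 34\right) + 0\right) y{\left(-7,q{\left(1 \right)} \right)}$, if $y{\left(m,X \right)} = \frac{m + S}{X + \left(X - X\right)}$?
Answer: $-48$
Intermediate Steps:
$M{\left(D \right)} = 1$
$S = -5$ ($S = -4 - 1 = -5$)
$y{\left(m,X \right)} = \frac{-5 + m}{X}$ ($y{\left(m,X \right)} = \frac{m - 5}{X + \left(X - X\right)} = \frac{-5 + m}{X + 0} = \frac{-5 + m}{X}$)
$\left(\left(\left(14 - 52\right) + 34\right) + 0\right) y{\left(-7,q{\left(1 \right)} \right)} = \left(\left(\left(14 - 52\right) + 34\right) + 0\right) \frac{-5 - 7}{-1} = \left(\left(-38 + 34\right) + 0\right) \left(\left(-1\right) \left(-12\right)\right) = \left(-4 + 0\right) 12 = \left(-4\right) 12 = -48$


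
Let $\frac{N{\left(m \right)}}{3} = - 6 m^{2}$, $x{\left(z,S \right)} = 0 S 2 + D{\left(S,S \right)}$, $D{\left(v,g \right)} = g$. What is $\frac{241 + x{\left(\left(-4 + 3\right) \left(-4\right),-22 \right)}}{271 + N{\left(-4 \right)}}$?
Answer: $- \frac{219}{17} \approx -12.882$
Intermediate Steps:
$x{\left(z,S \right)} = S$ ($x{\left(z,S \right)} = 0 S 2 + S = 0 \cdot 2 + S = 0 + S = S$)
$N{\left(m \right)} = - 18 m^{2}$ ($N{\left(m \right)} = 3 \left(- 6 m^{2}\right) = - 18 m^{2}$)
$\frac{241 + x{\left(\left(-4 + 3\right) \left(-4\right),-22 \right)}}{271 + N{\left(-4 \right)}} = \frac{241 - 22}{271 - 18 \left(-4\right)^{2}} = \frac{219}{271 - 288} = \frac{219}{-17} = 219 \left(- \frac{1}{17}\right) = - \frac{219}{17}$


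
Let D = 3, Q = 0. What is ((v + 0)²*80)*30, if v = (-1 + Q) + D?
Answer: 9600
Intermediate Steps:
v = 2 (v = (-1 + 0) + 3 = -1 + 3 = 2)
((v + 0)²*80)*30 = ((2 + 0)²*80)*30 = (2²*80)*30 = (4*80)*30 = 320*30 = 9600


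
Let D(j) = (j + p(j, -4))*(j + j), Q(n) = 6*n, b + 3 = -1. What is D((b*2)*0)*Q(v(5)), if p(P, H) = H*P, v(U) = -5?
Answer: 0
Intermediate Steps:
b = -4 (b = -3 - 1 = -4)
D(j) = -6*j² (D(j) = (j - 4*j)*(j + j) = (-3*j)*(2*j) = -6*j²)
D((b*2)*0)*Q(v(5)) = (-6*(-4*2*0)²)*(6*(-5)) = -6*(-8*0)²*(-30) = -6*0²*(-30) = -6*0*(-30) = 0*(-30) = 0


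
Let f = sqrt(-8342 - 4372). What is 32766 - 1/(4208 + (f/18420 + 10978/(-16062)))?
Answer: 705147213552133145356307598/21520698854519882467253 + 66001890090*I*sqrt(12714)/21520698854519882467253 ≈ 32766.0 + 3.4581e-10*I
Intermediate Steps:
f = I*sqrt(12714) (f = sqrt(-12714) = I*sqrt(12714) ≈ 112.76*I)
32766 - 1/(4208 + (f/18420 + 10978/(-16062))) = 32766 - 1/(4208 + ((I*sqrt(12714))/18420 + 10978/(-16062))) = 32766 - 1/(4208 + ((I*sqrt(12714))*(1/18420) + 10978*(-1/16062))) = 32766 - 1/(4208 + (I*sqrt(12714)/18420 - 5489/8031)) = 32766 - 1/(4208 + (-5489/8031 + I*sqrt(12714)/18420)) = 32766 - 1/(33788959/8031 + I*sqrt(12714)/18420)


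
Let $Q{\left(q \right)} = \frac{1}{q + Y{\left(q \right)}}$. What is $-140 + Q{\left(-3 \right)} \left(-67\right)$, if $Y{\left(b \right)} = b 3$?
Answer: $- \frac{1613}{12} \approx -134.42$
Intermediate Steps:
$Y{\left(b \right)} = 3 b$
$Q{\left(q \right)} = \frac{1}{4 q}$ ($Q{\left(q \right)} = \frac{1}{q + 3 q} = \frac{1}{4 q}$)
$-140 + Q{\left(-3 \right)} \left(-67\right) = -140 + \frac{1}{4 \left(-3\right)} \left(-67\right) = -140 + \frac{1}{4} \left(- \frac{1}{3}\right) \left(-67\right) = -140 - - \frac{67}{12} = -140 + \frac{67}{12} = - \frac{1613}{12}$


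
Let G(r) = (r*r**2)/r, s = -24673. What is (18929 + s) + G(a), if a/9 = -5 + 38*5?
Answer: 2766481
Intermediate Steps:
a = 1665 (a = 9*(-5 + 38*5) = 9*(-5 + 190) = 9*185 = 1665)
G(r) = r**2 (G(r) = r**3/r = r**2)
(18929 + s) + G(a) = (18929 - 24673) + 1665**2 = -5744 + 2772225 = 2766481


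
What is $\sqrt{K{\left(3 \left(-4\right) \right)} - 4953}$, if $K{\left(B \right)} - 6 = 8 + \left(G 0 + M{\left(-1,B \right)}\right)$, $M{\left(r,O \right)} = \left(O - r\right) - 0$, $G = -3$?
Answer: $15 i \sqrt{22} \approx 70.356 i$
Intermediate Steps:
$M{\left(r,O \right)} = O - r$ ($M{\left(r,O \right)} = \left(O - r\right) + 0 = O - r$)
$K{\left(B \right)} = 15 + B$ ($K{\left(B \right)} = 6 + \left(8 + \left(\left(-3\right) 0 + \left(B - -1\right)\right)\right) = 6 + \left(8 + \left(0 + \left(B + 1\right)\right)\right) = 6 + \left(8 + \left(0 + \left(1 + B\right)\right)\right) = 6 + \left(8 + \left(1 + B\right)\right) = 6 + \left(9 + B\right) = 15 + B$)
$\sqrt{K{\left(3 \left(-4\right) \right)} - 4953} = \sqrt{\left(15 + 3 \left(-4\right)\right) - 4953} = \sqrt{\left(15 - 12\right) - 4953} = \sqrt{3 - 4953} = \sqrt{-4950} = 15 i \sqrt{22}$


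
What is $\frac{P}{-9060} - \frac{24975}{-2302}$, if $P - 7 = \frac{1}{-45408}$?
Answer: $\frac{6803904229}{627175296} \approx 10.848$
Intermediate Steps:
$P = \frac{317855}{45408}$ ($P = 7 + \frac{1}{-45408} = 7 - \frac{1}{45408} = \frac{317855}{45408} \approx 7.0$)
$\frac{P}{-9060} - \frac{24975}{-2302} = \frac{317855}{45408 \left(-9060\right)} - \frac{24975}{-2302} = \frac{317855}{45408} \left(- \frac{1}{9060}\right) - - \frac{24975}{2302} = - \frac{421}{544896} + \frac{24975}{2302} = \frac{6803904229}{627175296}$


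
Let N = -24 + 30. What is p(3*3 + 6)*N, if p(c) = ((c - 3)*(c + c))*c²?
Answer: 486000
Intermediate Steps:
N = 6
p(c) = 2*c³*(-3 + c) (p(c) = ((-3 + c)*(2*c))*c² = (2*c*(-3 + c))*c² = 2*c³*(-3 + c))
p(3*3 + 6)*N = (2*(3*3 + 6)³*(-3 + (3*3 + 6)))*6 = (2*(9 + 6)³*(-3 + (9 + 6)))*6 = (2*15³*(-3 + 15))*6 = (2*3375*12)*6 = 81000*6 = 486000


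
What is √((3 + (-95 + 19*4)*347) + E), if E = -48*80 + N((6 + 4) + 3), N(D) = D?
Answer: I*√10417 ≈ 102.06*I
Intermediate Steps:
E = -3827 (E = -48*80 + ((6 + 4) + 3) = -3840 + (10 + 3) = -3840 + 13 = -3827)
√((3 + (-95 + 19*4)*347) + E) = √((3 + (-95 + 19*4)*347) - 3827) = √((3 + (-95 + 76)*347) - 3827) = √((3 - 19*347) - 3827) = √((3 - 6593) - 3827) = √(-6590 - 3827) = √(-10417) = I*√10417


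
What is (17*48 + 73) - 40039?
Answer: -39150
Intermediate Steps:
(17*48 + 73) - 40039 = (816 + 73) - 40039 = 889 - 40039 = -39150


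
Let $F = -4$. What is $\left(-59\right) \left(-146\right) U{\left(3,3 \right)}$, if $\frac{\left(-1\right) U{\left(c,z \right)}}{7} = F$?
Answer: $241192$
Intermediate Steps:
$U{\left(c,z \right)} = 28$ ($U{\left(c,z \right)} = \left(-7\right) \left(-4\right) = 28$)
$\left(-59\right) \left(-146\right) U{\left(3,3 \right)} = \left(-59\right) \left(-146\right) 28 = 8614 \cdot 28 = 241192$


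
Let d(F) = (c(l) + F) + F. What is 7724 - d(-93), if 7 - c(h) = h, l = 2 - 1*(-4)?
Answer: 7909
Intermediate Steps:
l = 6 (l = 2 + 4 = 6)
c(h) = 7 - h
d(F) = 1 + 2*F (d(F) = ((7 - 1*6) + F) + F = ((7 - 6) + F) + F = (1 + F) + F = 1 + 2*F)
7724 - d(-93) = 7724 - (1 + 2*(-93)) = 7724 - (1 - 186) = 7724 - 1*(-185) = 7724 + 185 = 7909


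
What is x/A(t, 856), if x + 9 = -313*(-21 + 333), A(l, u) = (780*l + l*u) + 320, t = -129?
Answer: 97665/210724 ≈ 0.46347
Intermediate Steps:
A(l, u) = 320 + 780*l + l*u
x = -97665 (x = -9 - 313*(-21 + 333) = -9 - 313*312 = -9 - 97656 = -97665)
x/A(t, 856) = -97665/(320 + 780*(-129) - 129*856) = -97665/(320 - 100620 - 110424) = -97665/(-210724) = -97665*(-1/210724) = 97665/210724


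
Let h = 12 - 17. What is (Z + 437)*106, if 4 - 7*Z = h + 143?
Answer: 310050/7 ≈ 44293.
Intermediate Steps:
h = -5
Z = -134/7 (Z = 4/7 - (-5 + 143)/7 = 4/7 - ⅐*138 = 4/7 - 138/7 = -134/7 ≈ -19.143)
(Z + 437)*106 = (-134/7 + 437)*106 = (2925/7)*106 = 310050/7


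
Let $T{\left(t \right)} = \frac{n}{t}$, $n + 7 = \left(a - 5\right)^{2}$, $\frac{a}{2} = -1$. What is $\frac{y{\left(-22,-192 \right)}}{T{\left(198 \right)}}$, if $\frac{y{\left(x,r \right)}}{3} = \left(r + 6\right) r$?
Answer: $\frac{3535488}{7} \approx 5.0507 \cdot 10^{5}$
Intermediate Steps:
$a = -2$ ($a = 2 \left(-1\right) = -2$)
$y{\left(x,r \right)} = 3 r \left(6 + r\right)$ ($y{\left(x,r \right)} = 3 \left(r + 6\right) r = 3 \left(6 + r\right) r = 3 r \left(6 + r\right)$)
$n = 42$ ($n = -7 + \left(-2 - 5\right)^{2} = -7 + \left(-7\right)^{2} = -7 + 49 = 42$)
$T{\left(t \right)} = \frac{42}{t}$
$\frac{y{\left(-22,-192 \right)}}{T{\left(198 \right)}} = \frac{3 \left(-192\right) \left(6 - 192\right)}{42 \cdot \frac{1}{198}} = \frac{3 \left(-192\right) \left(-186\right)}{42 \cdot \frac{1}{198}} = \frac{107136}{\frac{7}{33}} = 107136 \cdot \frac{33}{7} = \frac{3535488}{7}$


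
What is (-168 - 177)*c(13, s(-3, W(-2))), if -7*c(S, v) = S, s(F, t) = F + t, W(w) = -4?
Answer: 4485/7 ≈ 640.71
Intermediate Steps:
c(S, v) = -S/7
(-168 - 177)*c(13, s(-3, W(-2))) = (-168 - 177)*(-⅐*13) = -345*(-13/7) = 4485/7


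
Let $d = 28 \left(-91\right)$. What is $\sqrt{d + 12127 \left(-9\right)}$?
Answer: $i \sqrt{111691} \approx 334.2 i$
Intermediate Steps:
$d = -2548$
$\sqrt{d + 12127 \left(-9\right)} = \sqrt{-2548 + 12127 \left(-9\right)} = \sqrt{-2548 - 109143} = \sqrt{-111691} = i \sqrt{111691}$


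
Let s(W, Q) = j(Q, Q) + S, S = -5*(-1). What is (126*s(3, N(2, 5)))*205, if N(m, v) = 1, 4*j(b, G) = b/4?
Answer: 1046115/8 ≈ 1.3076e+5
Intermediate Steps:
S = 5
j(b, G) = b/16 (j(b, G) = (b/4)/4 = b/16)
s(W, Q) = 5 + Q/16 (s(W, Q) = Q/16 + 5 = 5 + Q/16)
(126*s(3, N(2, 5)))*205 = (126*(5 + (1/16)*1))*205 = (126*(5 + 1/16))*205 = (126*(81/16))*205 = (5103/8)*205 = 1046115/8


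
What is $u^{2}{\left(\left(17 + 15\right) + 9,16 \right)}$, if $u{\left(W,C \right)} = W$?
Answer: $1681$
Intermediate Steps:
$u^{2}{\left(\left(17 + 15\right) + 9,16 \right)} = \left(\left(17 + 15\right) + 9\right)^{2} = \left(32 + 9\right)^{2} = 41^{2} = 1681$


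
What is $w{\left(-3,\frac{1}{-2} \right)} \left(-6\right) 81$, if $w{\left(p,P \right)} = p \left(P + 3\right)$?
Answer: $3645$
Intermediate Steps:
$w{\left(p,P \right)} = p \left(3 + P\right)$
$w{\left(-3,\frac{1}{-2} \right)} \left(-6\right) 81 = - 3 \left(3 + \frac{1}{-2}\right) \left(-6\right) 81 = - 3 \left(3 - \frac{1}{2}\right) \left(-6\right) 81 = \left(-3\right) \frac{5}{2} \left(-6\right) 81 = \left(- \frac{15}{2}\right) \left(-6\right) 81 = 45 \cdot 81 = 3645$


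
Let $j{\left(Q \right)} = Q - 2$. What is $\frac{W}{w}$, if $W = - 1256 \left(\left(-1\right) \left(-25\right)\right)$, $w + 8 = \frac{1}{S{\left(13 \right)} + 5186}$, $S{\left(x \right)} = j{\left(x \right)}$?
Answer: $\frac{6527432}{1663} \approx 3925.1$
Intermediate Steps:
$j{\left(Q \right)} = -2 + Q$
$S{\left(x \right)} = -2 + x$
$w = - \frac{41575}{5197}$ ($w = -8 + \frac{1}{\left(-2 + 13\right) + 5186} = -8 + \frac{1}{11 + 5186} = -8 + \frac{1}{5197} = - \frac{41575}{5197} \approx -7.9998$)
$W = -31400$ ($W = \left(-1256\right) 25 = -31400$)
$\frac{W}{w} = - \frac{31400}{- \frac{41575}{5197}} = \left(-31400\right) \left(- \frac{5197}{41575}\right) = \frac{6527432}{1663}$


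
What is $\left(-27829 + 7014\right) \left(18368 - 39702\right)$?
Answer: $444067210$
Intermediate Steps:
$\left(-27829 + 7014\right) \left(18368 - 39702\right) = \left(-20815\right) \left(-21334\right) = 444067210$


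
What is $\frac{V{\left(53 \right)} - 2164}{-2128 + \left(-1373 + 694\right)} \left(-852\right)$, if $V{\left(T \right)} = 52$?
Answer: $- \frac{1799424}{2807} \approx -641.05$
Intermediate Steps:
$\frac{V{\left(53 \right)} - 2164}{-2128 + \left(-1373 + 694\right)} \left(-852\right) = \frac{52 - 2164}{-2128 + \left(-1373 + 694\right)} \left(-852\right) = - \frac{2112}{-2128 - 679} \left(-852\right) = - \frac{2112}{-2807} \left(-852\right) = \left(-2112\right) \left(- \frac{1}{2807}\right) \left(-852\right) = \frac{2112}{2807} \left(-852\right) = - \frac{1799424}{2807}$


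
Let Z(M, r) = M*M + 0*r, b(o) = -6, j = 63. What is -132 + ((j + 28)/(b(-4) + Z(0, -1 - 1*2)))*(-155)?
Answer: 13313/6 ≈ 2218.8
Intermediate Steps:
Z(M, r) = M² (Z(M, r) = M² + 0 = M²)
-132 + ((j + 28)/(b(-4) + Z(0, -1 - 1*2)))*(-155) = -132 + ((63 + 28)/(-6 + 0²))*(-155) = -132 + (91/(-6 + 0))*(-155) = -132 + (91/(-6))*(-155) = -132 + (91*(-⅙))*(-155) = -132 - 91/6*(-155) = -132 + 14105/6 = 13313/6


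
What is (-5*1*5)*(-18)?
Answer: 450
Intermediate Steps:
(-5*1*5)*(-18) = -5*5*(-18) = -25*(-18) = 450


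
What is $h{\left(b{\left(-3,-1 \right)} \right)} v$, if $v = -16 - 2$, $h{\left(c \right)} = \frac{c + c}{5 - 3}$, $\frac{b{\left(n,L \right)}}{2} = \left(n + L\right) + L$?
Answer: $180$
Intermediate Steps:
$b{\left(n,L \right)} = 2 n + 4 L$ ($b{\left(n,L \right)} = 2 \left(\left(n + L\right) + L\right) = 2 \left(\left(L + n\right) + L\right) = 2 \left(n + 2 L\right) = 2 n + 4 L$)
$h{\left(c \right)} = c$ ($h{\left(c \right)} = \frac{2 c}{2} = 2 c \frac{1}{2} = c$)
$v = -18$ ($v = -16 - 2 = -18$)
$h{\left(b{\left(-3,-1 \right)} \right)} v = \left(2 \left(-3\right) + 4 \left(-1\right)\right) \left(-18\right) = \left(-6 - 4\right) \left(-18\right) = \left(-10\right) \left(-18\right) = 180$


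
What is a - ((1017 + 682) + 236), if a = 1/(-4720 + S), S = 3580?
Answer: -2205901/1140 ≈ -1935.0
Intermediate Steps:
a = -1/1140 (a = 1/(-4720 + 3580) = 1/(-1140) = -1/1140 ≈ -0.00087719)
a - ((1017 + 682) + 236) = -1/1140 - ((1017 + 682) + 236) = -1/1140 - (1699 + 236) = -1/1140 - 1*1935 = -1/1140 - 1935 = -2205901/1140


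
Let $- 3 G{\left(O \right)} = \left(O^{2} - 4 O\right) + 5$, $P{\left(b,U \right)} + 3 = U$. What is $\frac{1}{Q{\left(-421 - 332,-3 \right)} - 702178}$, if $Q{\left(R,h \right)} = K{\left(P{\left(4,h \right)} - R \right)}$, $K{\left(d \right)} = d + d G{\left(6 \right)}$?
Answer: $- \frac{1}{705664} \approx -1.4171 \cdot 10^{-6}$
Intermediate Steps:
$P{\left(b,U \right)} = -3 + U$
$G{\left(O \right)} = - \frac{5}{3} - \frac{O^{2}}{3} + \frac{4 O}{3}$ ($G{\left(O \right)} = - \frac{\left(O^{2} - 4 O\right) + 5}{3} = - \frac{5 + O^{2} - 4 O}{3} = - \frac{5}{3} - \frac{O^{2}}{3} + \frac{4 O}{3}$)
$K{\left(d \right)} = - \frac{14 d}{3}$ ($K{\left(d \right)} = d + d \left(- \frac{5}{3} - \frac{6^{2}}{3} + \frac{4}{3} \cdot 6\right) = d + d \left(- \frac{5}{3} - 12 + 8\right) = d + d \left(- \frac{17}{3}\right) = d - \frac{17 d}{3} = - \frac{14 d}{3}$)
$Q{\left(R,h \right)} = 14 - \frac{14 h}{3} + \frac{14 R}{3}$ ($Q{\left(R,h \right)} = - \frac{14 \left(\left(-3 + h\right) - R\right)}{3} = - \frac{14 \left(-3 + h - R\right)}{3} = 14 - \frac{14 h}{3} + \frac{14 R}{3}$)
$\frac{1}{Q{\left(-421 - 332,-3 \right)} - 702178} = \frac{1}{\left(14 - -14 + \frac{14 \left(-421 - 332\right)}{3}\right) - 702178} = \frac{1}{\left(14 + 14 + \frac{14}{3} \left(-753\right)\right) - 702178} = \frac{1}{\left(14 + 14 - 3514\right) - 702178} = \frac{1}{-3486 - 702178} = \frac{1}{-705664} = - \frac{1}{705664}$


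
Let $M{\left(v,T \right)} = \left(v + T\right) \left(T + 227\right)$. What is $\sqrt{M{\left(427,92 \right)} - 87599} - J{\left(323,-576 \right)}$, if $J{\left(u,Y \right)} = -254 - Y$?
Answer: $-322 + \sqrt{77962} \approx -42.783$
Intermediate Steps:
$M{\left(v,T \right)} = \left(227 + T\right) \left(T + v\right)$ ($M{\left(v,T \right)} = \left(T + v\right) \left(227 + T\right) = \left(227 + T\right) \left(T + v\right)$)
$\sqrt{M{\left(427,92 \right)} - 87599} - J{\left(323,-576 \right)} = \sqrt{\left(92^{2} + 227 \cdot 92 + 227 \cdot 427 + 92 \cdot 427\right) - 87599} - \left(-254 - -576\right) = \sqrt{\left(8464 + 20884 + 96929 + 39284\right) - 87599} - \left(-254 + 576\right) = \sqrt{165561 - 87599} - 322 = \sqrt{77962} - 322 = -322 + \sqrt{77962}$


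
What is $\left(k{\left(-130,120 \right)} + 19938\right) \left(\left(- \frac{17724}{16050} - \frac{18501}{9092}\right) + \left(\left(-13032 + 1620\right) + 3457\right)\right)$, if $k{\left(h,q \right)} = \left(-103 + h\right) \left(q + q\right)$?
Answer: $\frac{3482170615688013}{12160550} \approx 2.8635 \cdot 10^{8}$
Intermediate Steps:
$k{\left(h,q \right)} = 2 q \left(-103 + h\right)$ ($k{\left(h,q \right)} = \left(-103 + h\right) 2 q = 2 q \left(-103 + h\right)$)
$\left(k{\left(-130,120 \right)} + 19938\right) \left(\left(- \frac{17724}{16050} - \frac{18501}{9092}\right) + \left(\left(-13032 + 1620\right) + 3457\right)\right) = \left(2 \cdot 120 \left(-103 - 130\right) + 19938\right) \left(\left(- \frac{17724}{16050} - \frac{18501}{9092}\right) + \left(\left(-13032 + 1620\right) + 3457\right)\right) = \left(2 \cdot 120 \left(-233\right) + 19938\right) \left(\left(\left(-17724\right) \frac{1}{16050} - \frac{18501}{9092}\right) + \left(-11412 + 3457\right)\right) = \left(-55920 + 19938\right) \left(\left(- \frac{2954}{2675} - \frac{18501}{9092}\right) - 7955\right) = - 35982 \left(- \frac{76347943}{24321100} - 7955\right) = \left(-35982\right) \left(- \frac{193550698443}{24321100}\right) = \frac{3482170615688013}{12160550}$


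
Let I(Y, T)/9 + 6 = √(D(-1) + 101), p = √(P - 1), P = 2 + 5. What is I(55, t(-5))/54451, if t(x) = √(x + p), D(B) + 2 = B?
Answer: -54/54451 + 63*√2/54451 ≈ 0.00064453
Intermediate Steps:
P = 7
p = √6 (p = √(7 - 1) = √6 ≈ 2.4495)
D(B) = -2 + B
t(x) = √(x + √6)
I(Y, T) = -54 + 63*√2 (I(Y, T) = -54 + 9*√((-2 - 1) + 101) = -54 + 9*√(-3 + 101) = -54 + 9*√98 = -54 + 9*(7*√2) = -54 + 63*√2)
I(55, t(-5))/54451 = (-54 + 63*√2)/54451 = (-54 + 63*√2)*(1/54451) = -54/54451 + 63*√2/54451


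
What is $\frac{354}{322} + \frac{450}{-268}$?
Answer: $- \frac{12507}{21574} \approx -0.57973$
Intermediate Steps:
$\frac{354}{322} + \frac{450}{-268} = 354 \cdot \frac{1}{322} + 450 \left(- \frac{1}{268}\right) = \frac{177}{161} - \frac{225}{134} = - \frac{12507}{21574}$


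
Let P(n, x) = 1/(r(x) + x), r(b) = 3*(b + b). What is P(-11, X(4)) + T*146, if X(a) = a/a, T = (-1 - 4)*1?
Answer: -5109/7 ≈ -729.86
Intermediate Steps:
r(b) = 6*b (r(b) = 3*(2*b) = 6*b)
T = -5 (T = -5*1 = -5)
X(a) = 1
P(n, x) = 1/(7*x) (P(n, x) = 1/(6*x + x) = 1/(7*x))
P(-11, X(4)) + T*146 = (⅐)/1 - 5*146 = (⅐)*1 - 730 = ⅐ - 730 = -5109/7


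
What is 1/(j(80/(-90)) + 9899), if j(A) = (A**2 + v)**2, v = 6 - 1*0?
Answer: 6561/65249839 ≈ 0.00010055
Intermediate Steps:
v = 6 (v = 6 + 0 = 6)
j(A) = (6 + A**2)**2 (j(A) = (A**2 + 6)**2 = (6 + A**2)**2)
1/(j(80/(-90)) + 9899) = 1/((6 + (80/(-90))**2)**2 + 9899) = 1/((6 + (80*(-1/90))**2)**2 + 9899) = 1/((6 + (-8/9)**2)**2 + 9899) = 1/((6 + 64/81)**2 + 9899) = 1/((550/81)**2 + 9899) = 1/(302500/6561 + 9899) = 1/(65249839/6561) = 6561/65249839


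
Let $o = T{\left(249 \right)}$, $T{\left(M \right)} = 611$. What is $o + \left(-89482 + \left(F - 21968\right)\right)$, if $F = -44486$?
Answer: $-155325$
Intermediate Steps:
$o = 611$
$o + \left(-89482 + \left(F - 21968\right)\right) = 611 - 155936 = -155325$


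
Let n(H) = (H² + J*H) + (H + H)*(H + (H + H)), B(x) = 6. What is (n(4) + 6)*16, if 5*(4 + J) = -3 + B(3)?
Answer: 8352/5 ≈ 1670.4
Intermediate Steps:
J = -17/5 (J = -4 + (-3 + 6)/5 = -4 + (⅕)*3 = -4 + ⅗ = -17/5 ≈ -3.4000)
n(H) = 7*H² - 17*H/5 (n(H) = (H² - 17*H/5) + (H + H)*(H + (H + H)) = (H² - 17*H/5) + (2*H)*(H + 2*H) = (H² - 17*H/5) + (2*H)*(3*H) = (H² - 17*H/5) + 6*H² = 7*H² - 17*H/5)
(n(4) + 6)*16 = ((⅕)*4*(-17 + 35*4) + 6)*16 = ((⅕)*4*(-17 + 140) + 6)*16 = ((⅕)*4*123 + 6)*16 = (492/5 + 6)*16 = (522/5)*16 = 8352/5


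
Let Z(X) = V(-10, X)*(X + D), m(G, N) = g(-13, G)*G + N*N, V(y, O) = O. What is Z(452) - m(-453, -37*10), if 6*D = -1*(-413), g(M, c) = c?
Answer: -320077/3 ≈ -1.0669e+5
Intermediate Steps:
D = 413/6 (D = (-1*(-413))/6 = (⅙)*413 = 413/6 ≈ 68.833)
m(G, N) = G² + N² (m(G, N) = G*G + N*N = G² + N²)
Z(X) = X*(413/6 + X) (Z(X) = X*(X + 413/6) = X*(413/6 + X))
Z(452) - m(-453, -37*10) = (⅙)*452*(413 + 6*452) - ((-453)² + (-37*10)²) = (⅙)*452*(413 + 2712) - (205209 + (-370)²) = (⅙)*452*3125 - (205209 + 136900) = 706250/3 - 1*342109 = 706250/3 - 342109 = -320077/3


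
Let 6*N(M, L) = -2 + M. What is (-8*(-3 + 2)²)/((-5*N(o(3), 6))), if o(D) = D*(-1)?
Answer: -48/25 ≈ -1.9200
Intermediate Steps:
o(D) = -D
N(M, L) = -⅓ + M/6 (N(M, L) = (-2 + M)/6 = -⅓ + M/6)
(-8*(-3 + 2)²)/((-5*N(o(3), 6))) = (-8*(-3 + 2)²)/((-5*(-⅓ + (-1*3)/6))) = (-8*(-1)²)/((-5*(-⅓ + (⅙)*(-3)))) = (-8*1)/((-5*(-⅓ - ½))) = -8/((-5*(-⅚))) = -8/25/6 = -8*6/25 = -48/25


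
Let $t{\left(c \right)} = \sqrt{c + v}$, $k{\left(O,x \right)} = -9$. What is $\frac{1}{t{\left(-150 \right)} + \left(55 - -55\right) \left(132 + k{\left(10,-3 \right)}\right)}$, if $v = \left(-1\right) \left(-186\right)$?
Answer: $\frac{1}{13536} \approx 7.3877 \cdot 10^{-5}$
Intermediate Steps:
$v = 186$
$t{\left(c \right)} = \sqrt{186 + c}$ ($t{\left(c \right)} = \sqrt{c + 186} = \sqrt{186 + c}$)
$\frac{1}{t{\left(-150 \right)} + \left(55 - -55\right) \left(132 + k{\left(10,-3 \right)}\right)} = \frac{1}{\sqrt{186 - 150} + \left(55 - -55\right) \left(132 - 9\right)} = \frac{1}{\sqrt{36} + \left(55 + 55\right) 123} = \frac{1}{6 + 110 \cdot 123} = \frac{1}{6 + 13530} = \frac{1}{13536}$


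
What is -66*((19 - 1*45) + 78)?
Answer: -3432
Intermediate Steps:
-66*((19 - 1*45) + 78) = -66*((19 - 45) + 78) = -66*(-26 + 78) = -66*52 = -3432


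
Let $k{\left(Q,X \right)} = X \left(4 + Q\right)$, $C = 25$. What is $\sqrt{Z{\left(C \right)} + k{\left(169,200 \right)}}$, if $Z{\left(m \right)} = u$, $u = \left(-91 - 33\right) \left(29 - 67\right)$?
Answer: $12 \sqrt{273} \approx 198.27$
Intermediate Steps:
$u = 4712$ ($u = \left(-124\right) \left(-38\right) = 4712$)
$Z{\left(m \right)} = 4712$
$\sqrt{Z{\left(C \right)} + k{\left(169,200 \right)}} = \sqrt{4712 + 200 \left(4 + 169\right)} = \sqrt{4712 + 200 \cdot 173} = \sqrt{4712 + 34600} = \sqrt{39312} = 12 \sqrt{273}$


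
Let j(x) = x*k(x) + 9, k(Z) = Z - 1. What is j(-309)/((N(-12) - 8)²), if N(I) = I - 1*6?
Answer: 95799/676 ≈ 141.71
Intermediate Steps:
N(I) = -6 + I (N(I) = I - 6 = -6 + I)
k(Z) = -1 + Z
j(x) = 9 + x*(-1 + x) (j(x) = x*(-1 + x) + 9 = 9 + x*(-1 + x))
j(-309)/((N(-12) - 8)²) = (9 - 309*(-1 - 309))/(((-6 - 12) - 8)²) = (9 - 309*(-310))/((-18 - 8)²) = (9 + 95790)/((-26)²) = 95799/676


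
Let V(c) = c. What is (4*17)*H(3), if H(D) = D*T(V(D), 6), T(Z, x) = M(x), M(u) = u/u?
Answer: 204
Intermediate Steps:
M(u) = 1
T(Z, x) = 1
H(D) = D (H(D) = D*1 = D)
(4*17)*H(3) = (4*17)*3 = 68*3 = 204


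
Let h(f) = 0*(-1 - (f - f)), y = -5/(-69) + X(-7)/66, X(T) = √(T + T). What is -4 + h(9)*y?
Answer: -4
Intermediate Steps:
X(T) = √2*√T (X(T) = √(2*T) = √2*√T)
y = 5/69 + I*√14/66 (y = -5/(-69) + (√2*√(-7))/66 = -5*(-1/69) + (√2*(I*√7))*(1/66) = 5/69 + (I*√14)*(1/66) = 5/69 + I*√14/66 ≈ 0.072464 + 0.056692*I)
h(f) = 0 (h(f) = 0*(-1 - 1*0) = 0*(-1 + 0) = 0*(-1) = 0)
-4 + h(9)*y = -4 + 0*(5/69 + I*√14/66) = -4 + 0 = -4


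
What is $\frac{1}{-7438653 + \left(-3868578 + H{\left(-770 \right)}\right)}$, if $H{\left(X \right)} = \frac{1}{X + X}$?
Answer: $- \frac{1540}{17413135741} \approx -8.8439 \cdot 10^{-8}$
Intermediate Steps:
$H{\left(X \right)} = \frac{1}{2 X}$
$\frac{1}{-7438653 + \left(-3868578 + H{\left(-770 \right)}\right)} = \frac{1}{-7438653 - \left(3868578 - \frac{1}{2 \left(-770\right)}\right)} = \frac{1}{-7438653 + \left(-3868578 + \frac{1}{2} \left(- \frac{1}{770}\right)\right)} = \frac{1}{-7438653 - \frac{5957610121}{1540}} = \frac{1}{- \frac{17413135741}{1540}} = - \frac{1540}{17413135741}$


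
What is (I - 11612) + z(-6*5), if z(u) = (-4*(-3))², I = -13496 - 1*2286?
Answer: -27250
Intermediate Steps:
I = -15782 (I = -13496 - 2286 = -15782)
z(u) = 144 (z(u) = 12² = 144)
(I - 11612) + z(-6*5) = (-15782 - 11612) + 144 = -27394 + 144 = -27250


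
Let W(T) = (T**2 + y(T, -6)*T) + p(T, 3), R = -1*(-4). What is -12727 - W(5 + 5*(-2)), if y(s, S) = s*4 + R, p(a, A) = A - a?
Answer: -12840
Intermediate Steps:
R = 4
y(s, S) = 4 + 4*s (y(s, S) = s*4 + 4 = 4*s + 4 = 4 + 4*s)
W(T) = 3 + T**2 - T + T*(4 + 4*T) (W(T) = (T**2 + (4 + 4*T)*T) + (3 - T) = (T**2 + T*(4 + 4*T)) + (3 - T) = 3 + T**2 - T + T*(4 + 4*T))
-12727 - W(5 + 5*(-2)) = -12727 - (3 + 3*(5 + 5*(-2)) + 5*(5 + 5*(-2))**2) = -12727 - (3 + 3*(5 - 10) + 5*(5 - 10)**2) = -12727 - (3 + 3*(-5) + 5*(-5)**2) = -12727 - (3 - 15 + 5*25) = -12727 - (3 - 15 + 125) = -12727 - 1*113 = -12727 - 113 = -12840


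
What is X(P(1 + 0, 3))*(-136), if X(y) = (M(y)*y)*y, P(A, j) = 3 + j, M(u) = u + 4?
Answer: -48960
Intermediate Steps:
M(u) = 4 + u
X(y) = y²*(4 + y) (X(y) = ((4 + y)*y)*y = (y*(4 + y))*y = y²*(4 + y))
X(P(1 + 0, 3))*(-136) = ((3 + 3)²*(4 + (3 + 3)))*(-136) = (6²*(4 + 6))*(-136) = (36*10)*(-136) = 360*(-136) = -48960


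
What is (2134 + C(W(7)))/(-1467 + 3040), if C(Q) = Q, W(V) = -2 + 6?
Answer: 2138/1573 ≈ 1.3592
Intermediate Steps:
W(V) = 4
(2134 + C(W(7)))/(-1467 + 3040) = (2134 + 4)/(-1467 + 3040) = 2138/1573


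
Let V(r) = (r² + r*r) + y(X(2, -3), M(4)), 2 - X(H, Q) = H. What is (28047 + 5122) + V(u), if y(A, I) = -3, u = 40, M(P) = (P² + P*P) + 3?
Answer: 36366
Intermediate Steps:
M(P) = 3 + 2*P² (M(P) = (P² + P²) + 3 = 2*P² + 3 = 3 + 2*P²)
X(H, Q) = 2 - H
V(r) = -3 + 2*r² (V(r) = (r² + r*r) - 3 = (r² + r²) - 3 = 2*r² - 3 = -3 + 2*r²)
(28047 + 5122) + V(u) = (28047 + 5122) + (-3 + 2*40²) = 33169 + (-3 + 2*1600) = 33169 + (-3 + 3200) = 33169 + 3197 = 36366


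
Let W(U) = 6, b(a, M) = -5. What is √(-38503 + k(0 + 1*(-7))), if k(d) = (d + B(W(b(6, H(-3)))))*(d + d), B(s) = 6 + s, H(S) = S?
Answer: I*√38573 ≈ 196.4*I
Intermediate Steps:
k(d) = 2*d*(12 + d) (k(d) = (d + (6 + 6))*(d + d) = (d + 12)*(2*d) = (12 + d)*(2*d) = 2*d*(12 + d))
√(-38503 + k(0 + 1*(-7))) = √(-38503 + 2*(0 + 1*(-7))*(12 + (0 + 1*(-7)))) = √(-38503 + 2*(0 - 7)*(12 + (0 - 7))) = √(-38503 + 2*(-7)*(12 - 7)) = √(-38503 + 2*(-7)*5) = √(-38503 - 70) = √(-38573) = I*√38573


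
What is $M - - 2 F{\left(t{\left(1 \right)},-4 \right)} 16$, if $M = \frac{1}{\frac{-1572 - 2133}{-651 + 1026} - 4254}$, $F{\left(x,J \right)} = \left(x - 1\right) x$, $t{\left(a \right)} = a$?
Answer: $- \frac{25}{106597} \approx -0.00023453$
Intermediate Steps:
$F{\left(x,J \right)} = x \left(-1 + x\right)$ ($F{\left(x,J \right)} = \left(-1 + x\right) x = x \left(-1 + x\right)$)
$M = - \frac{25}{106597}$ ($M = \frac{1}{- \frac{3705}{375} - 4254} = \frac{1}{\left(-3705\right) \frac{1}{375} - 4254} = \frac{1}{- \frac{247}{25} - 4254} = \frac{1}{- \frac{106597}{25}} = - \frac{25}{106597} \approx -0.00023453$)
$M - - 2 F{\left(t{\left(1 \right)},-4 \right)} 16 = - \frac{25}{106597} - - 2 \cdot 1 \left(-1 + 1\right) 16 = - \frac{25}{106597} - - 2 \cdot 1 \cdot 0 \cdot 16 = - \frac{25}{106597} - \left(-2\right) 0 \cdot 16 = - \frac{25}{106597} - 0 \cdot 16 = - \frac{25}{106597} - 0 = - \frac{25}{106597} + 0 = - \frac{25}{106597}$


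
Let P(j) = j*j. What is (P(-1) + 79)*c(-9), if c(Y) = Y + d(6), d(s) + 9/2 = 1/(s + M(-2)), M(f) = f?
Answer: -1060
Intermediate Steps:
d(s) = -9/2 + 1/(-2 + s) (d(s) = -9/2 + 1/(s - 2) = -9/2 + 1/(-2 + s))
P(j) = j²
c(Y) = -17/4 + Y (c(Y) = Y + (20 - 9*6)/(2*(-2 + 6)) = Y + (½)*(20 - 54)/4 = Y + (½)*(¼)*(-34) = Y - 17/4 = -17/4 + Y)
(P(-1) + 79)*c(-9) = ((-1)² + 79)*(-17/4 - 9) = (1 + 79)*(-53/4) = 80*(-53/4) = -1060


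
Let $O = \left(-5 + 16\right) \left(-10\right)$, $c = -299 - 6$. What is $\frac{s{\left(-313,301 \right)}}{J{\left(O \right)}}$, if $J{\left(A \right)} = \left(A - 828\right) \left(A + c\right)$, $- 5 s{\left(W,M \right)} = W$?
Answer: $\frac{313}{1946350} \approx 0.00016081$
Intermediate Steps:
$s{\left(W,M \right)} = - \frac{W}{5}$
$c = -305$ ($c = -299 - 6 = -305$)
$O = -110$ ($O = 11 \left(-10\right) = -110$)
$J{\left(A \right)} = \left(-828 + A\right) \left(-305 + A\right)$ ($J{\left(A \right)} = \left(A - 828\right) \left(A - 305\right) = \left(-828 + A\right) \left(-305 + A\right)$)
$\frac{s{\left(-313,301 \right)}}{J{\left(O \right)}} = \frac{\left(- \frac{1}{5}\right) \left(-313\right)}{252540 + \left(-110\right)^{2} - -124630} = \frac{313}{5 \left(252540 + 12100 + 124630\right)} = \frac{313}{5 \cdot 389270} = \frac{313}{5} \cdot \frac{1}{389270} = \frac{313}{1946350}$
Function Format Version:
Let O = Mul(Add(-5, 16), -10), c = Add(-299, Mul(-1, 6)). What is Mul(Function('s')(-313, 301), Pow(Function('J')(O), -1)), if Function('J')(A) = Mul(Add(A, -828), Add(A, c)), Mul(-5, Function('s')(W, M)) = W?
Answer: Rational(313, 1946350) ≈ 0.00016081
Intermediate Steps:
Function('s')(W, M) = Mul(Rational(-1, 5), W)
c = -305 (c = Add(-299, -6) = -305)
O = -110 (O = Mul(11, -10) = -110)
Function('J')(A) = Mul(Add(-828, A), Add(-305, A)) (Function('J')(A) = Mul(Add(A, -828), Add(A, -305)) = Mul(Add(-828, A), Add(-305, A)))
Mul(Function('s')(-313, 301), Pow(Function('J')(O), -1)) = Mul(Mul(Rational(-1, 5), -313), Pow(Add(252540, Pow(-110, 2), Mul(-1133, -110)), -1)) = Mul(Rational(313, 5), Pow(Add(252540, 12100, 124630), -1)) = Mul(Rational(313, 5), Pow(389270, -1)) = Mul(Rational(313, 5), Rational(1, 389270)) = Rational(313, 1946350)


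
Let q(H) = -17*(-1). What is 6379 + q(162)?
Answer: 6396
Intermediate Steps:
q(H) = 17
6379 + q(162) = 6379 + 17 = 6396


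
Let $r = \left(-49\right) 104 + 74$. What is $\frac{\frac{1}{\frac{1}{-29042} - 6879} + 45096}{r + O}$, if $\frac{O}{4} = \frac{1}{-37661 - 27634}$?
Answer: $- \frac{294130312032646845}{32755065855244493} \approx -8.9797$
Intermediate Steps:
$r = -5022$ ($r = -5096 + 74 = -5022$)
$O = - \frac{4}{65295}$ ($O = \frac{4}{-37661 - 27634} = \frac{4}{-65295} = 4 \left(- \frac{1}{65295}\right) = - \frac{4}{65295} \approx -6.126 \cdot 10^{-5}$)
$\frac{\frac{1}{\frac{1}{-29042} - 6879} + 45096}{r + O} = \frac{\frac{1}{\frac{1}{-29042} - 6879} + 45096}{-5022 - \frac{4}{65295}} = \frac{\frac{1}{- \frac{1}{29042} - 6879} + 45096}{- \frac{327911494}{65295}} = \left(\frac{1}{- \frac{199779919}{29042}} + 45096\right) \left(- \frac{65295}{327911494}\right) = \left(- \frac{29042}{199779919} + 45096\right) \left(- \frac{65295}{327911494}\right) = \frac{9009275198182}{199779919} \left(- \frac{65295}{327911494}\right) = - \frac{294130312032646845}{32755065855244493}$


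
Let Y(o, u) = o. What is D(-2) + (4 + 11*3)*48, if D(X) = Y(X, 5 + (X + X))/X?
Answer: 1777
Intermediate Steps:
D(X) = 1 (D(X) = X/X = 1)
D(-2) + (4 + 11*3)*48 = 1 + (4 + 11*3)*48 = 1 + (4 + 33)*48 = 1 + 37*48 = 1 + 1776 = 1777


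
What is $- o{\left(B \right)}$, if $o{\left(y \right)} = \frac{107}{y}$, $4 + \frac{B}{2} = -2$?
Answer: $\frac{107}{12} \approx 8.9167$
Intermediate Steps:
$B = -12$ ($B = -8 + 2 \left(-2\right) = -8 - 4 = -12$)
$- o{\left(B \right)} = - \frac{107}{-12} = - \frac{107 \left(-1\right)}{12} = \left(-1\right) \left(- \frac{107}{12}\right) = \frac{107}{12}$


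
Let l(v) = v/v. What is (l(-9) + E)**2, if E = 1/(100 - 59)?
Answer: 1764/1681 ≈ 1.0494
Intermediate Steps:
l(v) = 1
E = 1/41 ≈ 0.024390
(l(-9) + E)**2 = (1 + 1/41)**2 = (42/41)**2 = 1764/1681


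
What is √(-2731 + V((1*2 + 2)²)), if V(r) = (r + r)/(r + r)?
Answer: I*√2730 ≈ 52.249*I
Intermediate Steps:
V(r) = 1 (V(r) = (2*r)/((2*r)) = (2*r)*(1/(2*r)) = 1)
√(-2731 + V((1*2 + 2)²)) = √(-2731 + 1) = √(-2730) = I*√2730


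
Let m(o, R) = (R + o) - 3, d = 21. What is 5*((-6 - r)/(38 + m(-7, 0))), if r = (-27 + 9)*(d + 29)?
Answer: 2235/14 ≈ 159.64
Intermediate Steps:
m(o, R) = -3 + R + o
r = -900 (r = (-27 + 9)*(21 + 29) = -18*50 = -900)
5*((-6 - r)/(38 + m(-7, 0))) = 5*((-6 - 1*(-900))/(38 + (-3 + 0 - 7))) = 5*((-6 + 900)/(38 - 10)) = 5*(894/28) = 5*(894*(1/28)) = 5*(447/14) = 2235/14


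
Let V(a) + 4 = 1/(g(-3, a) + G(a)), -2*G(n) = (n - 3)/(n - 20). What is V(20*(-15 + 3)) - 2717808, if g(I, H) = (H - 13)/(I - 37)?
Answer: -4139227416/1523 ≈ -2.7178e+6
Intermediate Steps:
G(n) = -(-3 + n)/(2*(-20 + n)) (G(n) = -(n - 3)/(2*(n - 20)) = -(-3 + n)/(2*(-20 + n)))
g(I, H) = (-13 + H)/(-37 + I)
V(a) = -4 + 1/(13/40 - a/40 + (3 - a)/(2*(-20 + a))) (V(a) = -4 + 1/((-13 + a)/(-37 - 3) + (3 - a)/(2*(-20 + a))) = -4 + 1/((-13 + a)/(-40) + (3 - a)/(2*(-20 + a))) = -4 + 1/(-(-13 + a)/40 + (3 - a)/(2*(-20 + a))) = -4 + 1/((13/40 - a/40) + (3 - a)/(2*(-20 + a))) = -4 + 1/(13/40 - a/40 + (3 - a)/(2*(-20 + a))))
V(20*(-15 + 3)) - 2717808 = 4*(20*(-15 + 3))*(3 - 20*(-15 + 3))/(200 + (20*(-15 + 3))² - 260*(-15 + 3)) - 2717808 = 4*(20*(-12))*(3 - 20*(-12))/(200 + (20*(-12))² - 260*(-12)) - 2717808 = 4*(-240)*(3 - 1*(-240))/(200 + (-240)² - 13*(-240)) - 2717808 = 4*(-240)*(3 + 240)/(200 + 57600 + 3120) - 2717808 = 4*(-240)*243/60920 - 2717808 = 4*(-240)*(1/60920)*243 - 2717808 = -5832/1523 - 2717808 = -4139227416/1523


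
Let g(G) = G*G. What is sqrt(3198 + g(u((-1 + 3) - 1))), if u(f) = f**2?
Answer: sqrt(3199) ≈ 56.560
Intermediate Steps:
g(G) = G**2
sqrt(3198 + g(u((-1 + 3) - 1))) = sqrt(3198 + (((-1 + 3) - 1)**2)**2) = sqrt(3198 + ((2 - 1)**2)**2) = sqrt(3198 + (1**2)**2) = sqrt(3198 + 1**2) = sqrt(3198 + 1) = sqrt(3199)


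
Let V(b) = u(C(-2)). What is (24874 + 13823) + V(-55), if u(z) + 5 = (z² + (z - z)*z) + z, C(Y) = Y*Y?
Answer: 38712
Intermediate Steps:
C(Y) = Y²
u(z) = -5 + z + z² (u(z) = -5 + ((z² + (z - z)*z) + z) = -5 + ((z² + 0*z) + z) = -5 + ((z² + 0) + z) = -5 + (z² + z) = -5 + (z + z²) = -5 + z + z²)
V(b) = 15 (V(b) = -5 + (-2)² + ((-2)²)² = -5 + 4 + 4² = -5 + 4 + 16 = 15)
(24874 + 13823) + V(-55) = (24874 + 13823) + 15 = 38697 + 15 = 38712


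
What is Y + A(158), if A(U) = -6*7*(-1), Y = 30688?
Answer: 30730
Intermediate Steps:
A(U) = 42 (A(U) = -42*(-1) = 42)
Y + A(158) = 30688 + 42 = 30730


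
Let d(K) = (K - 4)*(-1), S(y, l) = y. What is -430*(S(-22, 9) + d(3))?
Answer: 9030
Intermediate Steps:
d(K) = 4 - K (d(K) = (-4 + K)*(-1) = 4 - K)
-430*(S(-22, 9) + d(3)) = -430*(-22 + (4 - 1*3)) = -430*(-22 + (4 - 3)) = -430*(-22 + 1) = -430*(-21) = 9030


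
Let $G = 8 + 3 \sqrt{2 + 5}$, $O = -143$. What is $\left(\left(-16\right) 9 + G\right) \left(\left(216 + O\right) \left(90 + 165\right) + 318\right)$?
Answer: $-2574888 + 56799 \sqrt{7} \approx -2.4246 \cdot 10^{6}$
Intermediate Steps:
$G = 8 + 3 \sqrt{7} \approx 15.937$
$\left(\left(-16\right) 9 + G\right) \left(\left(216 + O\right) \left(90 + 165\right) + 318\right) = \left(\left(-16\right) 9 + \left(8 + 3 \sqrt{7}\right)\right) \left(\left(216 - 143\right) \left(90 + 165\right) + 318\right) = \left(-144 + \left(8 + 3 \sqrt{7}\right)\right) \left(73 \cdot 255 + 318\right) = \left(-136 + 3 \sqrt{7}\right) \left(18615 + 318\right) = \left(-136 + 3 \sqrt{7}\right) 18933 = -2574888 + 56799 \sqrt{7}$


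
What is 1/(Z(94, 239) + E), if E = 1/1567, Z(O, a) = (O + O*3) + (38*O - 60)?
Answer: 1567/6092497 ≈ 0.00025720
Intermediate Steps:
Z(O, a) = -60 + 42*O (Z(O, a) = (O + 3*O) + (-60 + 38*O) = 4*O + (-60 + 38*O) = -60 + 42*O)
E = 1/1567 ≈ 0.00063816
1/(Z(94, 239) + E) = 1/((-60 + 42*94) + 1/1567) = 1/((-60 + 3948) + 1/1567) = 1/(3888 + 1/1567) = 1/(6092497/1567) = 1567/6092497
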